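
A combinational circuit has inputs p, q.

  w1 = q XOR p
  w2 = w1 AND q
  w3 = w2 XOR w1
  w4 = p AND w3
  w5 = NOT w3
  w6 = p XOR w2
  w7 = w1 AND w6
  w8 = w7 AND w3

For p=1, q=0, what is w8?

w1 = 0 XOR 1 = 1
w2 = 1 AND 0 = 0
w3 = 0 XOR 1 = 1
w6 = 1 XOR 0 = 1
w7 = 1 AND 1 = 1
w8 = 1 AND 1 = 1

1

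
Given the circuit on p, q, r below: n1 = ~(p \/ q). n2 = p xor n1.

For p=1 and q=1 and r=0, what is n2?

n1 = ~(1 \/ 1) = 0
n2 = 1 xor 0 = 1

1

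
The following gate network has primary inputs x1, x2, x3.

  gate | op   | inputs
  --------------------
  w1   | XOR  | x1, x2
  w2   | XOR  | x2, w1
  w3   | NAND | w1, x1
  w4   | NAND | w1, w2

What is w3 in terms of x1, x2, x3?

w1 = x1 XOR x2
w3 = w1 NAND x1 = (x1 XOR x2) NAND x1

(x1 XOR x2) NAND x1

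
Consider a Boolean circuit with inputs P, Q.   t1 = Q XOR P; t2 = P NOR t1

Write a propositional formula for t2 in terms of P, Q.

P NOR (Q XOR P)

t1 = Q XOR P
t2 = P NOR t1 = P NOR (Q XOR P)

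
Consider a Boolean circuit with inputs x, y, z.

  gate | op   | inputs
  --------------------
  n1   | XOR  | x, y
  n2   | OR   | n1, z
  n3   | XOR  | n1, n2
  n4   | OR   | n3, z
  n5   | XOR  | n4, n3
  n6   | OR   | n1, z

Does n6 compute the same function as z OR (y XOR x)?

Yes

n1 = x XOR y
n6 = n1 OR z = (x XOR y) OR z
At x=0, y=0, z=0: circuit gives 0, formula gives 0.
At x=0, y=0, z=1: circuit gives 1, formula gives 1.
Agrees on all 8 inputs.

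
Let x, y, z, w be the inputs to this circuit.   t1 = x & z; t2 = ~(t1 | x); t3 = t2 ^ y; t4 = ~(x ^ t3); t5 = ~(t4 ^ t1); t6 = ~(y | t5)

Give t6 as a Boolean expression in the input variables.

~(y | (~((~(x ^ ((~((x & z) | x)) ^ y))) ^ (x & z))))

t1 = x & z
t2 = ~(t1 | x) = ~((x & z) | x)
t3 = t2 ^ y = (~((x & z) | x)) ^ y
t4 = ~(x ^ t3) = ~(x ^ ((~((x & z) | x)) ^ y))
t5 = ~(t4 ^ t1) = ~((~(x ^ ((~((x & z) | x)) ^ y))) ^ (x & z))
t6 = ~(y | t5) = ~(y | (~((~(x ^ ((~((x & z) | x)) ^ y))) ^ (x & z))))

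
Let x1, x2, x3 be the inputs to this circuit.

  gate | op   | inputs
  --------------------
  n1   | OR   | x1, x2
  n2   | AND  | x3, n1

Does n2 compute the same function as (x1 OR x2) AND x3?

Yes

n1 = x1 OR x2
n2 = x3 AND n1 = x3 AND (x1 OR x2)
At x1=0, x2=0, x3=0: circuit gives 0, formula gives 0.
At x1=0, x2=1, x3=1: circuit gives 1, formula gives 1.
Agrees on all 8 inputs.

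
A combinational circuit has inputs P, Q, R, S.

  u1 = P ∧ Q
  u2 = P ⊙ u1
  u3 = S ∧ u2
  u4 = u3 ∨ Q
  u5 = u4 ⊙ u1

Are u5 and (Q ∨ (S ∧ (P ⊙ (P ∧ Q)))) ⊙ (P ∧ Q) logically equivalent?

Yes

u1 = P ∧ Q
u2 = P ⊙ u1 = P ⊙ (P ∧ Q)
u3 = S ∧ u2 = S ∧ (P ⊙ (P ∧ Q))
u4 = u3 ∨ Q = (S ∧ (P ⊙ (P ∧ Q))) ∨ Q
u5 = u4 ⊙ u1 = ((S ∧ (P ⊙ (P ∧ Q))) ∨ Q) ⊙ (P ∧ Q)
At P=0, Q=0, R=0, S=1: circuit gives 0, formula gives 0.
At P=0, Q=0, R=0, S=0: circuit gives 1, formula gives 1.
Agrees on all 16 inputs.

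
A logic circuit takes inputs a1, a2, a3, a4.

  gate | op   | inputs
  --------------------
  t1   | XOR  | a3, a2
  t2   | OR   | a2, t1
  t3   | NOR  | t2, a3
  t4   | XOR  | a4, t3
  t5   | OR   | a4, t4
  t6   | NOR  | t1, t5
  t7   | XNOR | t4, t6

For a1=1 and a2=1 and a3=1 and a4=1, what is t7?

t1 = 1 XOR 1 = 0
t2 = 1 OR 0 = 1
t3 = 1 NOR 1 = 0
t4 = 1 XOR 0 = 1
t5 = 1 OR 1 = 1
t6 = 0 NOR 1 = 0
t7 = 1 XNOR 0 = 0

0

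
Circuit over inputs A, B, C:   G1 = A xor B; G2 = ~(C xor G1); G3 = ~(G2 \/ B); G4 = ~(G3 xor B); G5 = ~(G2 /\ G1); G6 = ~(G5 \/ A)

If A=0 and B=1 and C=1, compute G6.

G1 = 0 xor 1 = 1
G2 = ~(1 xor 1) = 1
G5 = ~(1 /\ 1) = 0
G6 = ~(0 \/ 0) = 1

1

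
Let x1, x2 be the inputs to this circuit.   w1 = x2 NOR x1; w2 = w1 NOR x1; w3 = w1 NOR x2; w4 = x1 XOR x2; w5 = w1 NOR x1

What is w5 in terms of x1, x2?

w1 = x2 NOR x1
w5 = w1 NOR x1 = (x2 NOR x1) NOR x1

(x2 NOR x1) NOR x1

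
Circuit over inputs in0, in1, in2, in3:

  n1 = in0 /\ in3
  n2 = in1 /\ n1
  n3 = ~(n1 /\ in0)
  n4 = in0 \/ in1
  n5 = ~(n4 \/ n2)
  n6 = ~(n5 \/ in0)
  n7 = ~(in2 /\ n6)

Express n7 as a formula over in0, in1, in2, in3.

~(in2 /\ (~((~((in0 \/ in1) \/ (in1 /\ (in0 /\ in3)))) \/ in0)))

n1 = in0 /\ in3
n2 = in1 /\ n1 = in1 /\ (in0 /\ in3)
n4 = in0 \/ in1
n5 = ~(n4 \/ n2) = ~((in0 \/ in1) \/ (in1 /\ (in0 /\ in3)))
n6 = ~(n5 \/ in0) = ~((~((in0 \/ in1) \/ (in1 /\ (in0 /\ in3)))) \/ in0)
n7 = ~(in2 /\ n6) = ~(in2 /\ (~((~((in0 \/ in1) \/ (in1 /\ (in0 /\ in3)))) \/ in0)))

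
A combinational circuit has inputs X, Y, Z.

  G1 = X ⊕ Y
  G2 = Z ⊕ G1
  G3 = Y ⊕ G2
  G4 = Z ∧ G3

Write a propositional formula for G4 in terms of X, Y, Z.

G1 = X ⊕ Y
G2 = Z ⊕ G1 = Z ⊕ (X ⊕ Y)
G3 = Y ⊕ G2 = Y ⊕ (Z ⊕ (X ⊕ Y))
G4 = Z ∧ G3 = Z ∧ (Y ⊕ (Z ⊕ (X ⊕ Y)))

Z ∧ (Y ⊕ (Z ⊕ (X ⊕ Y)))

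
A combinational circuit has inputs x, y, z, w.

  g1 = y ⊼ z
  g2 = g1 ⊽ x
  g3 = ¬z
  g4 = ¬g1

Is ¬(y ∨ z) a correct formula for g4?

No

g1 = y ⊼ z
g4 = ¬g1 = ¬(y ⊼ z)
At x=0, y=0, z=0, w=0: circuit gives 0, formula gives 1.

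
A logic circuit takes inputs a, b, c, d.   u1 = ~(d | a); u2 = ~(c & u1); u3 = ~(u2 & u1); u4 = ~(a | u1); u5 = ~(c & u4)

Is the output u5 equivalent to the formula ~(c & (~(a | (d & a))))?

No

u1 = ~(d | a)
u4 = ~(a | u1) = ~(a | (~(d | a)))
u5 = ~(c & u4) = ~(c & (~(a | (~(d | a)))))
At a=0, b=0, c=1, d=0: circuit gives 1, formula gives 0.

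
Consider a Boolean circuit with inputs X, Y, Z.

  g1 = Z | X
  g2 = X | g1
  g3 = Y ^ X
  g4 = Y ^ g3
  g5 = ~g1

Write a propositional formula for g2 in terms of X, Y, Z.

X | (Z | X)

g1 = Z | X
g2 = X | g1 = X | (Z | X)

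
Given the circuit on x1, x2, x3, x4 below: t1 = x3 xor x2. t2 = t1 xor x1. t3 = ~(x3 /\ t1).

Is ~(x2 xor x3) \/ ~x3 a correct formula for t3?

Yes

t1 = x3 xor x2
t3 = ~(x3 /\ t1) = ~(x3 /\ (x3 xor x2))
At x1=0, x2=0, x3=1, x4=0: circuit gives 0, formula gives 0.
At x1=0, x2=0, x3=0, x4=0: circuit gives 1, formula gives 1.
Agrees on all 16 inputs.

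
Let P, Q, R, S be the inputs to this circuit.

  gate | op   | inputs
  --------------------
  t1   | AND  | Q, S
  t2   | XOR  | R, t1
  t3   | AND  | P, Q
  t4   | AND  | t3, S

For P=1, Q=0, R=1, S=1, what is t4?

0

t3 = 1 AND 0 = 0
t4 = 0 AND 1 = 0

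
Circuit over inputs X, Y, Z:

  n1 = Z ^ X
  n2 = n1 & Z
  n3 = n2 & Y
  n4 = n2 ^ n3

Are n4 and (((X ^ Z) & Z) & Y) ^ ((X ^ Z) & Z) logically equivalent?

n1 = Z ^ X
n2 = n1 & Z = (Z ^ X) & Z
n3 = n2 & Y = ((Z ^ X) & Z) & Y
n4 = n2 ^ n3 = ((Z ^ X) & Z) ^ (((Z ^ X) & Z) & Y)
At X=0, Y=0, Z=0: circuit gives 0, formula gives 0.
At X=0, Y=0, Z=1: circuit gives 1, formula gives 1.
Agrees on all 8 inputs.

Yes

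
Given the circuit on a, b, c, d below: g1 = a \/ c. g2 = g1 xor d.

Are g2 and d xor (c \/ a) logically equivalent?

g1 = a \/ c
g2 = g1 xor d = (a \/ c) xor d
At a=0, b=0, c=0, d=0: circuit gives 0, formula gives 0.
At a=0, b=0, c=0, d=1: circuit gives 1, formula gives 1.
Agrees on all 16 inputs.

Yes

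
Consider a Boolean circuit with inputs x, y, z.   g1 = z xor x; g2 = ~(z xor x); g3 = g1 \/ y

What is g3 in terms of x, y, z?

g1 = z xor x
g3 = g1 \/ y = (z xor x) \/ y

(z xor x) \/ y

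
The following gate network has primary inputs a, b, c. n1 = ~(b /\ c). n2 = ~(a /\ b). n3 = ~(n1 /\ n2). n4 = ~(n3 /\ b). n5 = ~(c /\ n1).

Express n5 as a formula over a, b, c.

~(c /\ (~(b /\ c)))

n1 = ~(b /\ c)
n5 = ~(c /\ n1) = ~(c /\ (~(b /\ c)))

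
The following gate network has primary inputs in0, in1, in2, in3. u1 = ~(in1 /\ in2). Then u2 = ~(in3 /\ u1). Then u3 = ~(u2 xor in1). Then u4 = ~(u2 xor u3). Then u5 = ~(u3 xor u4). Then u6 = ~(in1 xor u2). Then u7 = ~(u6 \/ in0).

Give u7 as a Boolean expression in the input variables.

~((~(in1 xor (~(in3 /\ (~(in1 /\ in2)))))) \/ in0)

u1 = ~(in1 /\ in2)
u2 = ~(in3 /\ u1) = ~(in3 /\ (~(in1 /\ in2)))
u6 = ~(in1 xor u2) = ~(in1 xor (~(in3 /\ (~(in1 /\ in2)))))
u7 = ~(u6 \/ in0) = ~((~(in1 xor (~(in3 /\ (~(in1 /\ in2)))))) \/ in0)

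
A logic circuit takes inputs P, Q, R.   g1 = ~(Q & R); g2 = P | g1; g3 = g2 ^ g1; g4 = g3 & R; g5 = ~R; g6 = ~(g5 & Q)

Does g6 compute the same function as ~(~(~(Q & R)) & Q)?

No

g5 = ~R
g6 = ~(g5 & Q) = ~(~R & Q)
At P=0, Q=1, R=0: circuit gives 0, formula gives 1.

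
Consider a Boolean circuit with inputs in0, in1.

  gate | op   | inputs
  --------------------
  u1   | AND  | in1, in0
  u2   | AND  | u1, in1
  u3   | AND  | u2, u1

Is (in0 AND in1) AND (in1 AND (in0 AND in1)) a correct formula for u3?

u1 = in1 AND in0
u2 = u1 AND in1 = (in1 AND in0) AND in1
u3 = u2 AND u1 = ((in1 AND in0) AND in1) AND (in1 AND in0)
At in0=0, in1=0: circuit gives 0, formula gives 0.
At in0=1, in1=1: circuit gives 1, formula gives 1.
Agrees on all 4 inputs.

Yes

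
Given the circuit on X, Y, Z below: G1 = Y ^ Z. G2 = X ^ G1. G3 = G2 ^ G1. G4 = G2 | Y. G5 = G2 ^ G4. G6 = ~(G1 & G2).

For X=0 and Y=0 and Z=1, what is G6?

G1 = 0 ^ 1 = 1
G2 = 0 ^ 1 = 1
G6 = ~(1 & 1) = 0

0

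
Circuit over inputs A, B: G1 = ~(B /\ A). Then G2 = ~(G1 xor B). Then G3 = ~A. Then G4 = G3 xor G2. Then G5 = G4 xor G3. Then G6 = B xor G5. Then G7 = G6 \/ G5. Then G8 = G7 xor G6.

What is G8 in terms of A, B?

G1 = ~(B /\ A)
G2 = ~(G1 xor B) = ~((~(B /\ A)) xor B)
G3 = ~A
G4 = G3 xor G2 = ~A xor (~((~(B /\ A)) xor B))
G5 = G4 xor G3 = (~A xor (~((~(B /\ A)) xor B))) xor ~A
G6 = B xor G5 = B xor ((~A xor (~((~(B /\ A)) xor B))) xor ~A)
G7 = G6 \/ G5 = (B xor ((~A xor (~((~(B /\ A)) xor B))) xor ~A)) \/ ((~A xor (~((~(B /\ A)) xor B))) xor ~A)
G8 = G7 xor G6 = ((B xor ((~A xor (~((~(B /\ A)) xor B))) xor ~A)) \/ ((~A xor (~((~(B /\ A)) xor B))) xor ~A)) xor (B xor ((~A xor (~((~(B /\ A)) xor B))) xor ~A))

((B xor ((~A xor (~((~(B /\ A)) xor B))) xor ~A)) \/ ((~A xor (~((~(B /\ A)) xor B))) xor ~A)) xor (B xor ((~A xor (~((~(B /\ A)) xor B))) xor ~A))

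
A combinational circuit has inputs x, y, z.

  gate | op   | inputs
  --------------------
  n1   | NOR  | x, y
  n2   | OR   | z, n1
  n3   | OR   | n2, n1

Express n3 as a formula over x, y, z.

(z OR (x NOR y)) OR (x NOR y)

n1 = x NOR y
n2 = z OR n1 = z OR (x NOR y)
n3 = n2 OR n1 = (z OR (x NOR y)) OR (x NOR y)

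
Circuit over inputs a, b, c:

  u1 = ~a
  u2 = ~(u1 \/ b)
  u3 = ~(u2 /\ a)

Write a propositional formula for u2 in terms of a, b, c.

~(~a \/ b)

u1 = ~a
u2 = ~(u1 \/ b) = ~(~a \/ b)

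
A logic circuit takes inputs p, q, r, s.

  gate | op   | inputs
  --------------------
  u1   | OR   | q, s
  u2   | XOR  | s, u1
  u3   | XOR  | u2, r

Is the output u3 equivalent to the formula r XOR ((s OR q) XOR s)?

Yes

u1 = q OR s
u2 = s XOR u1 = s XOR (q OR s)
u3 = u2 XOR r = (s XOR (q OR s)) XOR r
At p=0, q=0, r=0, s=0: circuit gives 0, formula gives 0.
At p=0, q=0, r=1, s=0: circuit gives 1, formula gives 1.
Agrees on all 16 inputs.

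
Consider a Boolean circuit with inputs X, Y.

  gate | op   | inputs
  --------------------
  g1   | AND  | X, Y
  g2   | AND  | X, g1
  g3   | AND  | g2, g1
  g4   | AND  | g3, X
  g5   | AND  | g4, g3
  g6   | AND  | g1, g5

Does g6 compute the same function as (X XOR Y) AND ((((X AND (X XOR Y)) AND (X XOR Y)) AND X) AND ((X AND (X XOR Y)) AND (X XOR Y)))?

g1 = X AND Y
g2 = X AND g1 = X AND (X AND Y)
g3 = g2 AND g1 = (X AND (X AND Y)) AND (X AND Y)
g4 = g3 AND X = ((X AND (X AND Y)) AND (X AND Y)) AND X
g5 = g4 AND g3 = (((X AND (X AND Y)) AND (X AND Y)) AND X) AND ((X AND (X AND Y)) AND (X AND Y))
g6 = g1 AND g5 = (X AND Y) AND ((((X AND (X AND Y)) AND (X AND Y)) AND X) AND ((X AND (X AND Y)) AND (X AND Y)))
At X=1, Y=0: circuit gives 0, formula gives 1.

No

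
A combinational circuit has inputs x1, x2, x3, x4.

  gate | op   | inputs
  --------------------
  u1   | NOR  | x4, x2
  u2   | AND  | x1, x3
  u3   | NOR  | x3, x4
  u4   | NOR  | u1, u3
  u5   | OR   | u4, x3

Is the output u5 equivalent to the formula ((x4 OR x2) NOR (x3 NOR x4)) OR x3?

No

u1 = x4 NOR x2
u3 = x3 NOR x4
u4 = u1 NOR u3 = (x4 NOR x2) NOR (x3 NOR x4)
u5 = u4 OR x3 = ((x4 NOR x2) NOR (x3 NOR x4)) OR x3
At x1=0, x2=0, x3=0, x4=1: circuit gives 1, formula gives 0.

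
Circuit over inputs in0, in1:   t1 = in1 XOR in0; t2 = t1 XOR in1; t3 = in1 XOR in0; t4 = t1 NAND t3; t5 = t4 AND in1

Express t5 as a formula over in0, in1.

t1 = in1 XOR in0
t3 = in1 XOR in0
t4 = t1 NAND t3 = (in1 XOR in0) NAND (in1 XOR in0)
t5 = t4 AND in1 = ((in1 XOR in0) NAND (in1 XOR in0)) AND in1

((in1 XOR in0) NAND (in1 XOR in0)) AND in1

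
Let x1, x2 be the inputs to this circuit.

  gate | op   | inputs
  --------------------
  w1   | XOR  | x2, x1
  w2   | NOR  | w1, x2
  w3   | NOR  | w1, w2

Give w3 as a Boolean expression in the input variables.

(x2 XOR x1) NOR ((x2 XOR x1) NOR x2)

w1 = x2 XOR x1
w2 = w1 NOR x2 = (x2 XOR x1) NOR x2
w3 = w1 NOR w2 = (x2 XOR x1) NOR ((x2 XOR x1) NOR x2)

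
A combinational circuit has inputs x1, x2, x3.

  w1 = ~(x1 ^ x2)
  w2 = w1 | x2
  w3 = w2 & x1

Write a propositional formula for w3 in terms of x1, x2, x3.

((~(x1 ^ x2)) | x2) & x1

w1 = ~(x1 ^ x2)
w2 = w1 | x2 = (~(x1 ^ x2)) | x2
w3 = w2 & x1 = ((~(x1 ^ x2)) | x2) & x1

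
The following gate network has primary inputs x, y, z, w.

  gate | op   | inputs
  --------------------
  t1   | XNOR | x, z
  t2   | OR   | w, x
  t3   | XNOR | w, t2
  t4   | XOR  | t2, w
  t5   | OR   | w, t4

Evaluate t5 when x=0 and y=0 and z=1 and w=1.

t2 = 1 OR 0 = 1
t4 = 1 XOR 1 = 0
t5 = 1 OR 0 = 1

1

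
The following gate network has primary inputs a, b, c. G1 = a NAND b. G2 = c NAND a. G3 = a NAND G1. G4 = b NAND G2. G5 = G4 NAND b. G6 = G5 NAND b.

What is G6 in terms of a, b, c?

((b NAND (c NAND a)) NAND b) NAND b

G2 = c NAND a
G4 = b NAND G2 = b NAND (c NAND a)
G5 = G4 NAND b = (b NAND (c NAND a)) NAND b
G6 = G5 NAND b = ((b NAND (c NAND a)) NAND b) NAND b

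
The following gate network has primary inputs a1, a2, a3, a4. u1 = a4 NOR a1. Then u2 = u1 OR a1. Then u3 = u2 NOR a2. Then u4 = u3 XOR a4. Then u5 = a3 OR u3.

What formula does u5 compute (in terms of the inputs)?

a3 OR (((a4 NOR a1) OR a1) NOR a2)

u1 = a4 NOR a1
u2 = u1 OR a1 = (a4 NOR a1) OR a1
u3 = u2 NOR a2 = ((a4 NOR a1) OR a1) NOR a2
u5 = a3 OR u3 = a3 OR (((a4 NOR a1) OR a1) NOR a2)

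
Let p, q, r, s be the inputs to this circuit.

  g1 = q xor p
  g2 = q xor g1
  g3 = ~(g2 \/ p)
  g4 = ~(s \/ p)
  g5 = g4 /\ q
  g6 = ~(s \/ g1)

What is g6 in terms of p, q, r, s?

g1 = q xor p
g6 = ~(s \/ g1) = ~(s \/ (q xor p))

~(s \/ (q xor p))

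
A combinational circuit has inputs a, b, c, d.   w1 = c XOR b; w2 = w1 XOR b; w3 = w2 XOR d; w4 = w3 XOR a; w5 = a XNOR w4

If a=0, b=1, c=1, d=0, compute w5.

w1 = 1 XOR 1 = 0
w2 = 0 XOR 1 = 1
w3 = 1 XOR 0 = 1
w4 = 1 XOR 0 = 1
w5 = 0 XNOR 1 = 0

0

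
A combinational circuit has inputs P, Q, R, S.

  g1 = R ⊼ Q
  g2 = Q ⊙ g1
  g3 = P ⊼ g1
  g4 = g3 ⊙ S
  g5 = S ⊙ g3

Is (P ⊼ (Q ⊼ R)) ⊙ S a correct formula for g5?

g1 = R ⊼ Q
g3 = P ⊼ g1 = P ⊼ (R ⊼ Q)
g5 = S ⊙ g3 = S ⊙ (P ⊼ (R ⊼ Q))
At P=0, Q=0, R=0, S=0: circuit gives 0, formula gives 0.
At P=0, Q=0, R=0, S=1: circuit gives 1, formula gives 1.
Agrees on all 16 inputs.

Yes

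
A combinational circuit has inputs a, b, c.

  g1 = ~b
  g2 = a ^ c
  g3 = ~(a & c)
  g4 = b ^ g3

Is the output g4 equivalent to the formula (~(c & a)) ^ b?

Yes

g3 = ~(a & c)
g4 = b ^ g3 = b ^ (~(a & c))
At a=0, b=1, c=0: circuit gives 0, formula gives 0.
At a=0, b=0, c=0: circuit gives 1, formula gives 1.
Agrees on all 8 inputs.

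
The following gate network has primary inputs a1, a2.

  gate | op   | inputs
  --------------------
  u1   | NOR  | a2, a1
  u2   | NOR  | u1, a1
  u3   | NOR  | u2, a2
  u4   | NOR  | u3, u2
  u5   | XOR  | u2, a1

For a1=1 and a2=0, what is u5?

1

u1 = 0 NOR 1 = 0
u2 = 0 NOR 1 = 0
u5 = 0 XOR 1 = 1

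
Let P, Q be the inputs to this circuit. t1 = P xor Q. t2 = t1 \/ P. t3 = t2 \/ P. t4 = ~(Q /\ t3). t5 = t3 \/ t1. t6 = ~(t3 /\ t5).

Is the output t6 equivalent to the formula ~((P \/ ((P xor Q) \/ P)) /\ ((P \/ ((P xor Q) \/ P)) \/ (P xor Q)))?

Yes

t1 = P xor Q
t2 = t1 \/ P = (P xor Q) \/ P
t3 = t2 \/ P = ((P xor Q) \/ P) \/ P
t5 = t3 \/ t1 = (((P xor Q) \/ P) \/ P) \/ (P xor Q)
t6 = ~(t3 /\ t5) = ~((((P xor Q) \/ P) \/ P) /\ ((((P xor Q) \/ P) \/ P) \/ (P xor Q)))
At P=0, Q=1: circuit gives 0, formula gives 0.
At P=0, Q=0: circuit gives 1, formula gives 1.
Agrees on all 4 inputs.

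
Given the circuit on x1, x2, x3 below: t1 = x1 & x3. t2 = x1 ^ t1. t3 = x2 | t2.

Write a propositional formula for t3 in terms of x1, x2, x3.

x2 | (x1 ^ (x1 & x3))

t1 = x1 & x3
t2 = x1 ^ t1 = x1 ^ (x1 & x3)
t3 = x2 | t2 = x2 | (x1 ^ (x1 & x3))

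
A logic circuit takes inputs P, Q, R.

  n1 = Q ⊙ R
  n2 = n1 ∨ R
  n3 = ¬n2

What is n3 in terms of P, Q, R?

n1 = Q ⊙ R
n2 = n1 ∨ R = (Q ⊙ R) ∨ R
n3 = ¬n2 = ¬((Q ⊙ R) ∨ R)

¬((Q ⊙ R) ∨ R)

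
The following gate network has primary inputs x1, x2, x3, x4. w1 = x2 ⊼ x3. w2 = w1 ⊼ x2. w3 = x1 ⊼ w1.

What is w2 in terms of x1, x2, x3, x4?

(x2 ⊼ x3) ⊼ x2

w1 = x2 ⊼ x3
w2 = w1 ⊼ x2 = (x2 ⊼ x3) ⊼ x2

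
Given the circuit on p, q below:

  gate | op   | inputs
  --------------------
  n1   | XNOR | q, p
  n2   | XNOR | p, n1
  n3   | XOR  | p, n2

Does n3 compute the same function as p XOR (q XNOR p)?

No

n1 = q XNOR p
n2 = p XNOR n1 = p XNOR (q XNOR p)
n3 = p XOR n2 = p XOR (p XNOR (q XNOR p))
At p=0, q=0: circuit gives 0, formula gives 1.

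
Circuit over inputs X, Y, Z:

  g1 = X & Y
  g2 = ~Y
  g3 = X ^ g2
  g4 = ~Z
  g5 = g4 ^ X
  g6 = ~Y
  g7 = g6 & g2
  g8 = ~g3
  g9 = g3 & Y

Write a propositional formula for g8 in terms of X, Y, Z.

~(X ^ ~Y)

g2 = ~Y
g3 = X ^ g2 = X ^ ~Y
g8 = ~g3 = ~(X ^ ~Y)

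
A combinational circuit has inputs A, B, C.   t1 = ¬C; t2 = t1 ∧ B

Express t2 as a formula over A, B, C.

¬C ∧ B

t1 = ¬C
t2 = t1 ∧ B = ¬C ∧ B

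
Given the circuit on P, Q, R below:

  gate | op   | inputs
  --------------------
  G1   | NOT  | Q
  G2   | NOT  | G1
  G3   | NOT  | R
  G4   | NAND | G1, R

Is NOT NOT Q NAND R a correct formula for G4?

No

G1 = NOT Q
G4 = G1 NAND R = NOT Q NAND R
At P=0, Q=0, R=1: circuit gives 0, formula gives 1.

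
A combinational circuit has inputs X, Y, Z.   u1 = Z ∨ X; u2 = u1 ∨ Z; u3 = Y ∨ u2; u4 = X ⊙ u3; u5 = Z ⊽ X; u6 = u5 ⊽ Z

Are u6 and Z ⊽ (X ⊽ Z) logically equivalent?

Yes

u5 = Z ⊽ X
u6 = u5 ⊽ Z = (Z ⊽ X) ⊽ Z
At X=0, Y=0, Z=0: circuit gives 0, formula gives 0.
At X=1, Y=0, Z=0: circuit gives 1, formula gives 1.
Agrees on all 8 inputs.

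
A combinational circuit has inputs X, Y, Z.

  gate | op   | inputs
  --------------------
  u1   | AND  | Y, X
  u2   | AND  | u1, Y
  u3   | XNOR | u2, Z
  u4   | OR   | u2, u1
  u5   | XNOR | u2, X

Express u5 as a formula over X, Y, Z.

((Y AND X) AND Y) XNOR X

u1 = Y AND X
u2 = u1 AND Y = (Y AND X) AND Y
u5 = u2 XNOR X = ((Y AND X) AND Y) XNOR X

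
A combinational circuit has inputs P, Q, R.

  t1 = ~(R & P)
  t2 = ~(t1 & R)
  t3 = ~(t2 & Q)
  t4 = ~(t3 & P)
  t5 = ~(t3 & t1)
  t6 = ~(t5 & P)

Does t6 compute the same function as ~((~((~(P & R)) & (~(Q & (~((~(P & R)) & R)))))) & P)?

Yes

t1 = ~(R & P)
t2 = ~(t1 & R) = ~((~(R & P)) & R)
t3 = ~(t2 & Q) = ~((~((~(R & P)) & R)) & Q)
t5 = ~(t3 & t1) = ~((~((~((~(R & P)) & R)) & Q)) & (~(R & P)))
t6 = ~(t5 & P) = ~((~((~((~((~(R & P)) & R)) & Q)) & (~(R & P)))) & P)
At P=1, Q=0, R=1: circuit gives 0, formula gives 0.
At P=0, Q=0, R=0: circuit gives 1, formula gives 1.
Agrees on all 8 inputs.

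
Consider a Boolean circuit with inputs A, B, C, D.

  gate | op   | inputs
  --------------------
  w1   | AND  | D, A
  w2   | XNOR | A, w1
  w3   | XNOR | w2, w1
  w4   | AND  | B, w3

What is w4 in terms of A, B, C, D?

B AND ((A XNOR (D AND A)) XNOR (D AND A))

w1 = D AND A
w2 = A XNOR w1 = A XNOR (D AND A)
w3 = w2 XNOR w1 = (A XNOR (D AND A)) XNOR (D AND A)
w4 = B AND w3 = B AND ((A XNOR (D AND A)) XNOR (D AND A))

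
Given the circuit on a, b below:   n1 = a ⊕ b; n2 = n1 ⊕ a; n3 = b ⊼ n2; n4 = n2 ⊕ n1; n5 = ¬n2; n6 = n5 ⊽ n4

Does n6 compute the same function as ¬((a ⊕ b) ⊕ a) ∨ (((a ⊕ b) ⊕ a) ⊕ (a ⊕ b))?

n1 = a ⊕ b
n2 = n1 ⊕ a = (a ⊕ b) ⊕ a
n4 = n2 ⊕ n1 = ((a ⊕ b) ⊕ a) ⊕ (a ⊕ b)
n5 = ¬n2 = ¬((a ⊕ b) ⊕ a)
n6 = n5 ⊽ n4 = ¬((a ⊕ b) ⊕ a) ⊽ (((a ⊕ b) ⊕ a) ⊕ (a ⊕ b))
At a=0, b=0: circuit gives 0, formula gives 1.

No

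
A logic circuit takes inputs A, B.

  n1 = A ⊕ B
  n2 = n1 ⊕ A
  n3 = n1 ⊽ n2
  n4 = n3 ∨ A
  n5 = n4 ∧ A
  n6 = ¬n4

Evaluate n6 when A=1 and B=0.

n1 = 1 ⊕ 0 = 1
n2 = 1 ⊕ 1 = 0
n3 = 1 ⊽ 0 = 0
n4 = 0 ∨ 1 = 1
n6 = ¬1 = 0

0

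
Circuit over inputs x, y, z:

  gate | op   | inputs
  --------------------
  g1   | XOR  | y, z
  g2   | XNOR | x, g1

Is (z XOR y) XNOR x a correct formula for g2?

Yes

g1 = y XOR z
g2 = x XNOR g1 = x XNOR (y XOR z)
At x=0, y=0, z=1: circuit gives 0, formula gives 0.
At x=0, y=0, z=0: circuit gives 1, formula gives 1.
Agrees on all 8 inputs.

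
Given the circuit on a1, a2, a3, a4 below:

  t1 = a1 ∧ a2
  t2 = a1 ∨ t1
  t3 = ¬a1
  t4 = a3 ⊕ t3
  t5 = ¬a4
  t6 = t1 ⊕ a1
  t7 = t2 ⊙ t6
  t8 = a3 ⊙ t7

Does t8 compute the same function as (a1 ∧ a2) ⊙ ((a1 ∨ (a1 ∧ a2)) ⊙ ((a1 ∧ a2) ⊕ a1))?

No

t1 = a1 ∧ a2
t2 = a1 ∨ t1 = a1 ∨ (a1 ∧ a2)
t6 = t1 ⊕ a1 = (a1 ∧ a2) ⊕ a1
t7 = t2 ⊙ t6 = (a1 ∨ (a1 ∧ a2)) ⊙ ((a1 ∧ a2) ⊕ a1)
t8 = a3 ⊙ t7 = a3 ⊙ ((a1 ∨ (a1 ∧ a2)) ⊙ ((a1 ∧ a2) ⊕ a1))
At a1=0, a2=0, a3=1, a4=0: circuit gives 1, formula gives 0.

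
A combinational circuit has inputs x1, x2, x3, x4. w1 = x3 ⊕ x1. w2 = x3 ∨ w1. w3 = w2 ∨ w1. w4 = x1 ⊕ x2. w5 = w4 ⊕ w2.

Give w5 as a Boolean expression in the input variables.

(x1 ⊕ x2) ⊕ (x3 ∨ (x3 ⊕ x1))

w1 = x3 ⊕ x1
w2 = x3 ∨ w1 = x3 ∨ (x3 ⊕ x1)
w4 = x1 ⊕ x2
w5 = w4 ⊕ w2 = (x1 ⊕ x2) ⊕ (x3 ∨ (x3 ⊕ x1))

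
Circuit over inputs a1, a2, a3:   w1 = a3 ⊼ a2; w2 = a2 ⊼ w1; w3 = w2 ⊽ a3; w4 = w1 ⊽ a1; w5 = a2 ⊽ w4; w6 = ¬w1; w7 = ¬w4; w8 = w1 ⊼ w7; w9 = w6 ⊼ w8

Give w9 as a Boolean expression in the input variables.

¬(a3 ⊼ a2) ⊼ ((a3 ⊼ a2) ⊼ ¬((a3 ⊼ a2) ⊽ a1))

w1 = a3 ⊼ a2
w4 = w1 ⊽ a1 = (a3 ⊼ a2) ⊽ a1
w6 = ¬w1 = ¬(a3 ⊼ a2)
w7 = ¬w4 = ¬((a3 ⊼ a2) ⊽ a1)
w8 = w1 ⊼ w7 = (a3 ⊼ a2) ⊼ ¬((a3 ⊼ a2) ⊽ a1)
w9 = w6 ⊼ w8 = ¬(a3 ⊼ a2) ⊼ ((a3 ⊼ a2) ⊼ ¬((a3 ⊼ a2) ⊽ a1))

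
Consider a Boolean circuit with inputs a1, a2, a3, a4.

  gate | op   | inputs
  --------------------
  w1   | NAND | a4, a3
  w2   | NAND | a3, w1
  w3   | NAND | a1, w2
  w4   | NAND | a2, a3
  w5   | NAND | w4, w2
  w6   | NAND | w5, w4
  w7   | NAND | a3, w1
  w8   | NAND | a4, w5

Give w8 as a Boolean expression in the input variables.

w1 = a4 NAND a3
w2 = a3 NAND w1 = a3 NAND (a4 NAND a3)
w4 = a2 NAND a3
w5 = w4 NAND w2 = (a2 NAND a3) NAND (a3 NAND (a4 NAND a3))
w8 = a4 NAND w5 = a4 NAND ((a2 NAND a3) NAND (a3 NAND (a4 NAND a3)))

a4 NAND ((a2 NAND a3) NAND (a3 NAND (a4 NAND a3)))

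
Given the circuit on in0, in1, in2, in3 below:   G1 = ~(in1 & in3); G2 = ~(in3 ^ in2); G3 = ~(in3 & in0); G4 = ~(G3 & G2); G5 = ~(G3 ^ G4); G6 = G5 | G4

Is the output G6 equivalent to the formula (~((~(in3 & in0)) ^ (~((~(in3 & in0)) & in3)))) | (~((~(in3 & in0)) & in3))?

No

G2 = ~(in3 ^ in2)
G3 = ~(in3 & in0)
G4 = ~(G3 & G2) = ~((~(in3 & in0)) & (~(in3 ^ in2)))
G5 = ~(G3 ^ G4) = ~((~(in3 & in0)) ^ (~((~(in3 & in0)) & (~(in3 ^ in2)))))
G6 = G5 | G4 = (~((~(in3 & in0)) ^ (~((~(in3 & in0)) & (~(in3 ^ in2)))))) | (~((~(in3 & in0)) & (~(in3 ^ in2))))
At in0=0, in1=0, in2=0, in3=0: circuit gives 0, formula gives 1.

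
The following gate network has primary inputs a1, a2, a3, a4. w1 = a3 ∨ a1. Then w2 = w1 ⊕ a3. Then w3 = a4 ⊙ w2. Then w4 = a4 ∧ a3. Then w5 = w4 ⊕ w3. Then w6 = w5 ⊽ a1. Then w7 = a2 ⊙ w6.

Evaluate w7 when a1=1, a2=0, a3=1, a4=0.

1

w1 = 1 ∨ 1 = 1
w2 = 1 ⊕ 1 = 0
w3 = 0 ⊙ 0 = 1
w4 = 0 ∧ 1 = 0
w5 = 0 ⊕ 1 = 1
w6 = 1 ⊽ 1 = 0
w7 = 0 ⊙ 0 = 1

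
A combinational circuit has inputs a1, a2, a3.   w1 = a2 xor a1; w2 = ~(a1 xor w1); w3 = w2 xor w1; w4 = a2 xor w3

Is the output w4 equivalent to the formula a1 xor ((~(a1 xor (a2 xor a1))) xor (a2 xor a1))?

No

w1 = a2 xor a1
w2 = ~(a1 xor w1) = ~(a1 xor (a2 xor a1))
w3 = w2 xor w1 = (~(a1 xor (a2 xor a1))) xor (a2 xor a1)
w4 = a2 xor w3 = a2 xor ((~(a1 xor (a2 xor a1))) xor (a2 xor a1))
At a1=0, a2=1, a3=0: circuit gives 0, formula gives 1.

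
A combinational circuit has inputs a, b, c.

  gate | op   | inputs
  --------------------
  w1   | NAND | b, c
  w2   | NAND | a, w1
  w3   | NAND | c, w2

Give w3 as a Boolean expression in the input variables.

c NAND (a NAND (b NAND c))

w1 = b NAND c
w2 = a NAND w1 = a NAND (b NAND c)
w3 = c NAND w2 = c NAND (a NAND (b NAND c))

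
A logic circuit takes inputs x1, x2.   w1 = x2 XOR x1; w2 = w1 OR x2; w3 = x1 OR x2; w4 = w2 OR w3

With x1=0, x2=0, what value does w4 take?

w1 = 0 XOR 0 = 0
w2 = 0 OR 0 = 0
w3 = 0 OR 0 = 0
w4 = 0 OR 0 = 0

0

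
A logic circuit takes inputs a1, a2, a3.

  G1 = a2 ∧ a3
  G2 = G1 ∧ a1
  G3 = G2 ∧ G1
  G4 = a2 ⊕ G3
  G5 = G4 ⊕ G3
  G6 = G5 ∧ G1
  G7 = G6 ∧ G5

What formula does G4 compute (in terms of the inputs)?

a2 ⊕ (((a2 ∧ a3) ∧ a1) ∧ (a2 ∧ a3))

G1 = a2 ∧ a3
G2 = G1 ∧ a1 = (a2 ∧ a3) ∧ a1
G3 = G2 ∧ G1 = ((a2 ∧ a3) ∧ a1) ∧ (a2 ∧ a3)
G4 = a2 ⊕ G3 = a2 ⊕ (((a2 ∧ a3) ∧ a1) ∧ (a2 ∧ a3))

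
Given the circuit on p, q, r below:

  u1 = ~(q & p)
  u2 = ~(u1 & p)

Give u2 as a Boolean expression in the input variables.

u1 = ~(q & p)
u2 = ~(u1 & p) = ~((~(q & p)) & p)

~((~(q & p)) & p)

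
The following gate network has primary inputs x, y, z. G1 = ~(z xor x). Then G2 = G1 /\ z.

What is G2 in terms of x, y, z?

G1 = ~(z xor x)
G2 = G1 /\ z = (~(z xor x)) /\ z

(~(z xor x)) /\ z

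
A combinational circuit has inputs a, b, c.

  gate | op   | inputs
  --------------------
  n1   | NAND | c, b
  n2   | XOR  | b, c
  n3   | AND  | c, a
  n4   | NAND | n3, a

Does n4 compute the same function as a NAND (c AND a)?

Yes

n3 = c AND a
n4 = n3 NAND a = (c AND a) NAND a
At a=1, b=0, c=1: circuit gives 0, formula gives 0.
At a=0, b=0, c=0: circuit gives 1, formula gives 1.
Agrees on all 8 inputs.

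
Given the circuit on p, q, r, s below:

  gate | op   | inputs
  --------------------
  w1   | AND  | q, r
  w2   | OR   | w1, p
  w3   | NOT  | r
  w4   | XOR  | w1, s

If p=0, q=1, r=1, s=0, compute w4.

1

w1 = 1 AND 1 = 1
w4 = 1 XOR 0 = 1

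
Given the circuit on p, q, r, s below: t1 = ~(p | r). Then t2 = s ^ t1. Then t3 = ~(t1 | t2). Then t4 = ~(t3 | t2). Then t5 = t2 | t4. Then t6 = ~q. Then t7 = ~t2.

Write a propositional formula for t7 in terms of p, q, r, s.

t1 = ~(p | r)
t2 = s ^ t1 = s ^ (~(p | r))
t7 = ~t2 = ~(s ^ (~(p | r)))

~(s ^ (~(p | r)))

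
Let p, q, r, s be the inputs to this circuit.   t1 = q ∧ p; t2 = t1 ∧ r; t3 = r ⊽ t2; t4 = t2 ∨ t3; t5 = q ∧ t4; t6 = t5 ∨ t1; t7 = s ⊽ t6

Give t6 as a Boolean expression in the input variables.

(q ∧ (((q ∧ p) ∧ r) ∨ (r ⊽ ((q ∧ p) ∧ r)))) ∨ (q ∧ p)

t1 = q ∧ p
t2 = t1 ∧ r = (q ∧ p) ∧ r
t3 = r ⊽ t2 = r ⊽ ((q ∧ p) ∧ r)
t4 = t2 ∨ t3 = ((q ∧ p) ∧ r) ∨ (r ⊽ ((q ∧ p) ∧ r))
t5 = q ∧ t4 = q ∧ (((q ∧ p) ∧ r) ∨ (r ⊽ ((q ∧ p) ∧ r)))
t6 = t5 ∨ t1 = (q ∧ (((q ∧ p) ∧ r) ∨ (r ⊽ ((q ∧ p) ∧ r)))) ∨ (q ∧ p)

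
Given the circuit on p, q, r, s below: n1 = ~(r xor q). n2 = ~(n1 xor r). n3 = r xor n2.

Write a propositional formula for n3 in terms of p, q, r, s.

r xor (~((~(r xor q)) xor r))

n1 = ~(r xor q)
n2 = ~(n1 xor r) = ~((~(r xor q)) xor r)
n3 = r xor n2 = r xor (~((~(r xor q)) xor r))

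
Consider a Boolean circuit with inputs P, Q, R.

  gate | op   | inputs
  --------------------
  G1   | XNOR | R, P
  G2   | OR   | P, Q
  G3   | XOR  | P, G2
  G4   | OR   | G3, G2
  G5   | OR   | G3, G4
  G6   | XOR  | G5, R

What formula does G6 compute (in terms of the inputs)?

((P XOR (P OR Q)) OR ((P XOR (P OR Q)) OR (P OR Q))) XOR R

G2 = P OR Q
G3 = P XOR G2 = P XOR (P OR Q)
G4 = G3 OR G2 = (P XOR (P OR Q)) OR (P OR Q)
G5 = G3 OR G4 = (P XOR (P OR Q)) OR ((P XOR (P OR Q)) OR (P OR Q))
G6 = G5 XOR R = ((P XOR (P OR Q)) OR ((P XOR (P OR Q)) OR (P OR Q))) XOR R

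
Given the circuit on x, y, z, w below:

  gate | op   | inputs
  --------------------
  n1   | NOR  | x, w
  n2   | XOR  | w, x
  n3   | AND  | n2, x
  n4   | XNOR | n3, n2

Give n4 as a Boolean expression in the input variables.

((w XOR x) AND x) XNOR (w XOR x)

n2 = w XOR x
n3 = n2 AND x = (w XOR x) AND x
n4 = n3 XNOR n2 = ((w XOR x) AND x) XNOR (w XOR x)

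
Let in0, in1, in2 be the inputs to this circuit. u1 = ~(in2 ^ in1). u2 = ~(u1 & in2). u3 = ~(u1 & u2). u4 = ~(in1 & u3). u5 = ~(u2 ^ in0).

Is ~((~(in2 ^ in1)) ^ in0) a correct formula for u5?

u1 = ~(in2 ^ in1)
u2 = ~(u1 & in2) = ~((~(in2 ^ in1)) & in2)
u5 = ~(u2 ^ in0) = ~((~((~(in2 ^ in1)) & in2)) ^ in0)
At in0=0, in1=0, in2=1: circuit gives 0, formula gives 1.

No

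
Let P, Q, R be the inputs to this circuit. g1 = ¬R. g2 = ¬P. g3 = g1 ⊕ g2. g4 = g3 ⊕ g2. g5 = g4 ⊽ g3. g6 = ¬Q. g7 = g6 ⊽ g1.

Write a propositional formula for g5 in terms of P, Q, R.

g1 = ¬R
g2 = ¬P
g3 = g1 ⊕ g2 = ¬R ⊕ ¬P
g4 = g3 ⊕ g2 = (¬R ⊕ ¬P) ⊕ ¬P
g5 = g4 ⊽ g3 = ((¬R ⊕ ¬P) ⊕ ¬P) ⊽ (¬R ⊕ ¬P)

((¬R ⊕ ¬P) ⊕ ¬P) ⊽ (¬R ⊕ ¬P)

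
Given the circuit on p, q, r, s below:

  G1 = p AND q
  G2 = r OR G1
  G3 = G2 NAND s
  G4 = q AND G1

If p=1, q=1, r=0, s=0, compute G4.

G1 = 1 AND 1 = 1
G4 = 1 AND 1 = 1

1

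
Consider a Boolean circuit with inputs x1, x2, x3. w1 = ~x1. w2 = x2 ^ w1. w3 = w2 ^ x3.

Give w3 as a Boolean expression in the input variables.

(x2 ^ ~x1) ^ x3

w1 = ~x1
w2 = x2 ^ w1 = x2 ^ ~x1
w3 = w2 ^ x3 = (x2 ^ ~x1) ^ x3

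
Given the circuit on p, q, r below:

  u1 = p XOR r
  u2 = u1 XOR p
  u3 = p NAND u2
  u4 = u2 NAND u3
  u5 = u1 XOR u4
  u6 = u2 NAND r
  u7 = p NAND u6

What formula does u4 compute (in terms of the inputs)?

((p XOR r) XOR p) NAND (p NAND ((p XOR r) XOR p))

u1 = p XOR r
u2 = u1 XOR p = (p XOR r) XOR p
u3 = p NAND u2 = p NAND ((p XOR r) XOR p)
u4 = u2 NAND u3 = ((p XOR r) XOR p) NAND (p NAND ((p XOR r) XOR p))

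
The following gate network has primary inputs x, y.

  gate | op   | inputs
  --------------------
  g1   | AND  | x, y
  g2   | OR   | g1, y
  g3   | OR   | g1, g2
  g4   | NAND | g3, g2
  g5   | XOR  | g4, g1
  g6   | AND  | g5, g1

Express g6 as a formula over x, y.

g1 = x AND y
g2 = g1 OR y = (x AND y) OR y
g3 = g1 OR g2 = (x AND y) OR ((x AND y) OR y)
g4 = g3 NAND g2 = ((x AND y) OR ((x AND y) OR y)) NAND ((x AND y) OR y)
g5 = g4 XOR g1 = (((x AND y) OR ((x AND y) OR y)) NAND ((x AND y) OR y)) XOR (x AND y)
g6 = g5 AND g1 = ((((x AND y) OR ((x AND y) OR y)) NAND ((x AND y) OR y)) XOR (x AND y)) AND (x AND y)

((((x AND y) OR ((x AND y) OR y)) NAND ((x AND y) OR y)) XOR (x AND y)) AND (x AND y)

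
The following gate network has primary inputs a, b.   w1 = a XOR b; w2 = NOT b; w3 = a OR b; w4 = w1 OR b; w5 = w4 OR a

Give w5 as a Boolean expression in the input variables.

w1 = a XOR b
w4 = w1 OR b = (a XOR b) OR b
w5 = w4 OR a = ((a XOR b) OR b) OR a

((a XOR b) OR b) OR a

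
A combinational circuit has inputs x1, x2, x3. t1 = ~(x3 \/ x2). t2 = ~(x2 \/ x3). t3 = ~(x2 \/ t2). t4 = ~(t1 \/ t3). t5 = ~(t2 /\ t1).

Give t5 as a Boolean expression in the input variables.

~((~(x2 \/ x3)) /\ (~(x3 \/ x2)))

t1 = ~(x3 \/ x2)
t2 = ~(x2 \/ x3)
t5 = ~(t2 /\ t1) = ~((~(x2 \/ x3)) /\ (~(x3 \/ x2)))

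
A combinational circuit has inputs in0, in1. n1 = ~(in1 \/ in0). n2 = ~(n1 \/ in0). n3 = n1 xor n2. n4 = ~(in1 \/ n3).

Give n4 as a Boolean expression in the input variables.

n1 = ~(in1 \/ in0)
n2 = ~(n1 \/ in0) = ~((~(in1 \/ in0)) \/ in0)
n3 = n1 xor n2 = (~(in1 \/ in0)) xor (~((~(in1 \/ in0)) \/ in0))
n4 = ~(in1 \/ n3) = ~(in1 \/ ((~(in1 \/ in0)) xor (~((~(in1 \/ in0)) \/ in0))))

~(in1 \/ ((~(in1 \/ in0)) xor (~((~(in1 \/ in0)) \/ in0))))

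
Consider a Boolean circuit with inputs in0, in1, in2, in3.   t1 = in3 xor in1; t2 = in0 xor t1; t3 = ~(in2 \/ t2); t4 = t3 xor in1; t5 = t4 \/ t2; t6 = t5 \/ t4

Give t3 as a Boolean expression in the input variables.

~(in2 \/ (in0 xor (in3 xor in1)))

t1 = in3 xor in1
t2 = in0 xor t1 = in0 xor (in3 xor in1)
t3 = ~(in2 \/ t2) = ~(in2 \/ (in0 xor (in3 xor in1)))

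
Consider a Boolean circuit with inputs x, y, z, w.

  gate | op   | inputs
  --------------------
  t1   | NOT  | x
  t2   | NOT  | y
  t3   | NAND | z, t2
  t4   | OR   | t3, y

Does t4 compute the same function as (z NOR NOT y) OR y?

t2 = NOT y
t3 = z NAND t2 = z NAND NOT y
t4 = t3 OR y = (z NAND NOT y) OR y
At x=0, y=0, z=0, w=0: circuit gives 1, formula gives 0.

No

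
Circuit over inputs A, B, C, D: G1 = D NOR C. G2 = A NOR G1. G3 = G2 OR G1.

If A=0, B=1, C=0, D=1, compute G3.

1

G1 = 1 NOR 0 = 0
G2 = 0 NOR 0 = 1
G3 = 1 OR 0 = 1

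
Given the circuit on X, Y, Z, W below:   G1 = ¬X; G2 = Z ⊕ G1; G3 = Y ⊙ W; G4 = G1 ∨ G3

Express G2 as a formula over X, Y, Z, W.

Z ⊕ ¬X

G1 = ¬X
G2 = Z ⊕ G1 = Z ⊕ ¬X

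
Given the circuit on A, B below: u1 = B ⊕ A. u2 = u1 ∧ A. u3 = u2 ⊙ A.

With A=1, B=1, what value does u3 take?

0

u1 = 1 ⊕ 1 = 0
u2 = 0 ∧ 1 = 0
u3 = 0 ⊙ 1 = 0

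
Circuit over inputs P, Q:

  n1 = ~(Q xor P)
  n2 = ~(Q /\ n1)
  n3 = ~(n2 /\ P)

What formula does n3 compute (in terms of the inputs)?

n1 = ~(Q xor P)
n2 = ~(Q /\ n1) = ~(Q /\ (~(Q xor P)))
n3 = ~(n2 /\ P) = ~((~(Q /\ (~(Q xor P)))) /\ P)

~((~(Q /\ (~(Q xor P)))) /\ P)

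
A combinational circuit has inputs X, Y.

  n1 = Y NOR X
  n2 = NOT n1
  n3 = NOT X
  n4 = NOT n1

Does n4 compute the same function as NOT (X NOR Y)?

n1 = Y NOR X
n4 = NOT n1 = NOT (Y NOR X)
At X=0, Y=0: circuit gives 0, formula gives 0.
At X=0, Y=1: circuit gives 1, formula gives 1.
Agrees on all 4 inputs.

Yes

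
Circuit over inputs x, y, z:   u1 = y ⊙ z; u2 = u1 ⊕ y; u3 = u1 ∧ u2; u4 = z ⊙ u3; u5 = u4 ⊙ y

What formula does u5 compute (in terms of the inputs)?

u1 = y ⊙ z
u2 = u1 ⊕ y = (y ⊙ z) ⊕ y
u3 = u1 ∧ u2 = (y ⊙ z) ∧ ((y ⊙ z) ⊕ y)
u4 = z ⊙ u3 = z ⊙ ((y ⊙ z) ∧ ((y ⊙ z) ⊕ y))
u5 = u4 ⊙ y = (z ⊙ ((y ⊙ z) ∧ ((y ⊙ z) ⊕ y))) ⊙ y

(z ⊙ ((y ⊙ z) ∧ ((y ⊙ z) ⊕ y))) ⊙ y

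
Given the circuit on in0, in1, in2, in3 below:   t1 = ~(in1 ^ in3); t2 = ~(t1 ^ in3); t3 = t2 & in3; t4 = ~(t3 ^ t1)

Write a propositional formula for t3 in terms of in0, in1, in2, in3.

(~((~(in1 ^ in3)) ^ in3)) & in3

t1 = ~(in1 ^ in3)
t2 = ~(t1 ^ in3) = ~((~(in1 ^ in3)) ^ in3)
t3 = t2 & in3 = (~((~(in1 ^ in3)) ^ in3)) & in3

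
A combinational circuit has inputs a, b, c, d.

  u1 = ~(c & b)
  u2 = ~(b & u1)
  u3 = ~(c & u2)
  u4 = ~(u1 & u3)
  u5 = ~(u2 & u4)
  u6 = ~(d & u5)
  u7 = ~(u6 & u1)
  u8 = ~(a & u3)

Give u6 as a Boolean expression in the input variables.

~(d & (~((~(b & (~(c & b)))) & (~((~(c & b)) & (~(c & (~(b & (~(c & b)))))))))))

u1 = ~(c & b)
u2 = ~(b & u1) = ~(b & (~(c & b)))
u3 = ~(c & u2) = ~(c & (~(b & (~(c & b)))))
u4 = ~(u1 & u3) = ~((~(c & b)) & (~(c & (~(b & (~(c & b)))))))
u5 = ~(u2 & u4) = ~((~(b & (~(c & b)))) & (~((~(c & b)) & (~(c & (~(b & (~(c & b)))))))))
u6 = ~(d & u5) = ~(d & (~((~(b & (~(c & b)))) & (~((~(c & b)) & (~(c & (~(b & (~(c & b)))))))))))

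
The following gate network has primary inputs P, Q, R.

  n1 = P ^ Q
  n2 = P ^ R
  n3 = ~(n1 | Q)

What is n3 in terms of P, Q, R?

~((P ^ Q) | Q)

n1 = P ^ Q
n3 = ~(n1 | Q) = ~((P ^ Q) | Q)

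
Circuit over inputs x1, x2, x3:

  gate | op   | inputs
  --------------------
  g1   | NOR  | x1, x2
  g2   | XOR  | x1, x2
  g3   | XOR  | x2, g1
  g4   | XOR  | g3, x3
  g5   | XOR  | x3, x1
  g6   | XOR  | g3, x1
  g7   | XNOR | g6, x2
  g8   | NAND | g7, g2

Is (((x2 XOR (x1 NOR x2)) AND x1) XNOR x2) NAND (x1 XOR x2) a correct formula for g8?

g1 = x1 NOR x2
g2 = x1 XOR x2
g3 = x2 XOR g1 = x2 XOR (x1 NOR x2)
g6 = g3 XOR x1 = (x2 XOR (x1 NOR x2)) XOR x1
g7 = g6 XNOR x2 = ((x2 XOR (x1 NOR x2)) XOR x1) XNOR x2
g8 = g7 NAND g2 = (((x2 XOR (x1 NOR x2)) XOR x1) XNOR x2) NAND (x1 XOR x2)
At x1=0, x2=1, x3=0: circuit gives 0, formula gives 1.

No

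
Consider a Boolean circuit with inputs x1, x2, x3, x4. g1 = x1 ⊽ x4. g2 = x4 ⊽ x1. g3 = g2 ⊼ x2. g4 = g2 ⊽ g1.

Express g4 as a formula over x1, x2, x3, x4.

(x4 ⊽ x1) ⊽ (x1 ⊽ x4)

g1 = x1 ⊽ x4
g2 = x4 ⊽ x1
g4 = g2 ⊽ g1 = (x4 ⊽ x1) ⊽ (x1 ⊽ x4)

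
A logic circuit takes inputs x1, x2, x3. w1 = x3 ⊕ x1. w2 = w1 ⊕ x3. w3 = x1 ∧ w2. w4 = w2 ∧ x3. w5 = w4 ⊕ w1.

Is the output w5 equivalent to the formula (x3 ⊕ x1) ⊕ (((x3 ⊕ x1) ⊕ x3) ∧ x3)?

Yes

w1 = x3 ⊕ x1
w2 = w1 ⊕ x3 = (x3 ⊕ x1) ⊕ x3
w4 = w2 ∧ x3 = ((x3 ⊕ x1) ⊕ x3) ∧ x3
w5 = w4 ⊕ w1 = (((x3 ⊕ x1) ⊕ x3) ∧ x3) ⊕ (x3 ⊕ x1)
At x1=0, x2=0, x3=0: circuit gives 0, formula gives 0.
At x1=0, x2=0, x3=1: circuit gives 1, formula gives 1.
Agrees on all 8 inputs.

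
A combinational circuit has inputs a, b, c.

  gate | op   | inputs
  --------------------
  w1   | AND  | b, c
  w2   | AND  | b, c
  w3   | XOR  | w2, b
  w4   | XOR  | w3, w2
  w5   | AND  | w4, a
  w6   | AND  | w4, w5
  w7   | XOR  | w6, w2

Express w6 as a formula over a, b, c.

w2 = b AND c
w3 = w2 XOR b = (b AND c) XOR b
w4 = w3 XOR w2 = ((b AND c) XOR b) XOR (b AND c)
w5 = w4 AND a = (((b AND c) XOR b) XOR (b AND c)) AND a
w6 = w4 AND w5 = (((b AND c) XOR b) XOR (b AND c)) AND ((((b AND c) XOR b) XOR (b AND c)) AND a)

(((b AND c) XOR b) XOR (b AND c)) AND ((((b AND c) XOR b) XOR (b AND c)) AND a)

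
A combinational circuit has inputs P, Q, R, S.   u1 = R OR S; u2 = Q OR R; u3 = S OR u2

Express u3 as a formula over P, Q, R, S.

u2 = Q OR R
u3 = S OR u2 = S OR (Q OR R)

S OR (Q OR R)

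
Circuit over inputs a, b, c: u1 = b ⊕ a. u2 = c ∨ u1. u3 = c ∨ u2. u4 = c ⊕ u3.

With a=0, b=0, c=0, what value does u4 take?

0

u1 = 0 ⊕ 0 = 0
u2 = 0 ∨ 0 = 0
u3 = 0 ∨ 0 = 0
u4 = 0 ⊕ 0 = 0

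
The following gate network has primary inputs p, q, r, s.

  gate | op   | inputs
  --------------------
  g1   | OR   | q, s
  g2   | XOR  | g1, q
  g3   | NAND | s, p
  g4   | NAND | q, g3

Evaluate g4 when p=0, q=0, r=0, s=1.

1

g3 = 1 NAND 0 = 1
g4 = 0 NAND 1 = 1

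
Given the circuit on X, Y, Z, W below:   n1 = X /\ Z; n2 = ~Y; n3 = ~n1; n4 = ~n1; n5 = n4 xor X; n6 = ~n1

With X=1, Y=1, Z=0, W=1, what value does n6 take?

1

n1 = 1 /\ 0 = 0
n6 = ~0 = 1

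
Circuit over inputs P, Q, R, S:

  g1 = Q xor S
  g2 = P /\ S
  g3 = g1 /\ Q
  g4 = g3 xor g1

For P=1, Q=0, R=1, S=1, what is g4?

1

g1 = 0 xor 1 = 1
g3 = 1 /\ 0 = 0
g4 = 0 xor 1 = 1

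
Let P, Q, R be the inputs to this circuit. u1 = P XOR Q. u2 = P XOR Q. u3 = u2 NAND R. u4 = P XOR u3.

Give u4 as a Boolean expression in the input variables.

P XOR ((P XOR Q) NAND R)

u2 = P XOR Q
u3 = u2 NAND R = (P XOR Q) NAND R
u4 = P XOR u3 = P XOR ((P XOR Q) NAND R)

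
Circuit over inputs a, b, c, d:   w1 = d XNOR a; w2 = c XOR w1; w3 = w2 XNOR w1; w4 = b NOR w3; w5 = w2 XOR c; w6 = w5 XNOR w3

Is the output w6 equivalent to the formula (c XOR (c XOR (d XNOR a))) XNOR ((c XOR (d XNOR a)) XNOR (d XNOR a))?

w1 = d XNOR a
w2 = c XOR w1 = c XOR (d XNOR a)
w3 = w2 XNOR w1 = (c XOR (d XNOR a)) XNOR (d XNOR a)
w5 = w2 XOR c = (c XOR (d XNOR a)) XOR c
w6 = w5 XNOR w3 = ((c XOR (d XNOR a)) XOR c) XNOR ((c XOR (d XNOR a)) XNOR (d XNOR a))
At a=0, b=0, c=0, d=1: circuit gives 0, formula gives 0.
At a=0, b=0, c=0, d=0: circuit gives 1, formula gives 1.
Agrees on all 16 inputs.

Yes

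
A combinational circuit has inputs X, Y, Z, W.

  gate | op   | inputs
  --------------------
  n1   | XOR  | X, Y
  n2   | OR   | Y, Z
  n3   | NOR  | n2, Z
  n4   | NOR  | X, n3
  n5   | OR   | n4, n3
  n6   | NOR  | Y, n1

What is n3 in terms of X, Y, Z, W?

n2 = Y OR Z
n3 = n2 NOR Z = (Y OR Z) NOR Z

(Y OR Z) NOR Z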